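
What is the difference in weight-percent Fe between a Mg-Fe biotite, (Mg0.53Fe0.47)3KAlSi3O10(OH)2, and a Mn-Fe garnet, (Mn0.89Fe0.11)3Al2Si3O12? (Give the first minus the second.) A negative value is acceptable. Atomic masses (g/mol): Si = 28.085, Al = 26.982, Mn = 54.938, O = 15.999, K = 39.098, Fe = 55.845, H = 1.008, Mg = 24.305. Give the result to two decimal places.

First mineral: 78.741 g Fe in 461.725 g formula = 17.05 wt% Fe.
Second mineral: 18.429 g Fe in 495.320 g formula = 3.72 wt% Fe.
17.05% − 3.72% gives a difference of 13.33 percentage points.

13.33 percentage points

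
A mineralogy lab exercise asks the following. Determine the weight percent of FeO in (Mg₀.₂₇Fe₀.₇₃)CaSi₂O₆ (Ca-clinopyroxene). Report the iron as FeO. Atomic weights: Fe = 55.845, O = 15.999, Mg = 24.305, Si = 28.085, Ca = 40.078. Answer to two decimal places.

Molar mass of (Mg₀.₂₇Fe₀.₇₃)CaSi₂O₆ = 0.27*24.305 + 0.73*55.845 + 1*40.078 + 2*28.085 + 6*15.999 = 239.571 g/mol.
Each formula unit contains 0.73 Fe, equivalent to 0.73/1 = 0.7300 mol FeO.
M(FeO) = 1×55.845 + 1×15.999 = 71.844 g/mol.
Mass of FeO per formula unit = 0.7300 × 71.844 = 52.446 g.
FeO wt% = 52.446 / 239.571 × 100 = 21.89%.

21.89 wt%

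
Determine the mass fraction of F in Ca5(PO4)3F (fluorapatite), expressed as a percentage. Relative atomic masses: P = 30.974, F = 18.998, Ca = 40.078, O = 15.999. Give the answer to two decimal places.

M(Ca5(PO4)3F) = 504.298 g/mol.
F contributes 1 × 18.998 = 18.998 g per mole.
18.998/504.298 = 0.0377 → 3.77%.

3.77 weight percent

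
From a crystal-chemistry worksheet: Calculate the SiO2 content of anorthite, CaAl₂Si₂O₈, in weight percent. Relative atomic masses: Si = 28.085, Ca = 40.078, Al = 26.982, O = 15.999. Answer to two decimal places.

43.19 wt%

Formula mass = 278.204 g/mol.
2 Si → 2.0000 mol SiO2 per formula unit; M(SiO2) = 60.083, so SiO2 mass = 120.166 g.
120.166/278.204 × 100 = 43.19 wt%.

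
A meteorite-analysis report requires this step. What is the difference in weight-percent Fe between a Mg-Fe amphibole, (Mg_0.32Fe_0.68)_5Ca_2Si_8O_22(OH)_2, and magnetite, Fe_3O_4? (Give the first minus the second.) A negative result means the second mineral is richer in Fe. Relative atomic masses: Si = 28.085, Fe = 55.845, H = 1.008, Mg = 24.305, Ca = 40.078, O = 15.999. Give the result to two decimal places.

-51.71 percentage points

First mineral: 189.873 g Fe in 919.589 g formula = 20.65 wt% Fe.
Second mineral: 167.535 g Fe in 231.531 g formula = 72.36 wt% Fe.
20.65% − 72.36% gives a difference of -51.71 percentage points.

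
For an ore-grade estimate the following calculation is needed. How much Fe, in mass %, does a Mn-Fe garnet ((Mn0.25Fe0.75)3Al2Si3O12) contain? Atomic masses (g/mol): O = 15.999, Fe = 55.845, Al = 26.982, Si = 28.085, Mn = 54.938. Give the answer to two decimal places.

25.28 mass %

M((Mn0.25Fe0.75)3Al2Si3O12) = 497.062 g/mol.
Fe contributes 2.25 × 55.845 = 125.651 g per mole.
125.651/497.062 = 0.2528 → 25.28%.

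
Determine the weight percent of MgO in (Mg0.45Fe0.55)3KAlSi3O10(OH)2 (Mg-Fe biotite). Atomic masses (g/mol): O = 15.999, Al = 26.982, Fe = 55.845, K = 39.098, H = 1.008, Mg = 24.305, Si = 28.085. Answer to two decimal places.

11.59 wt%

M((Mg0.45Fe0.55)3KAlSi3O10(OH)2) = 469.295 g/mol; M(MgO) = 40.304 g/mol.
Moles MgO per formula unit = 1.35 Mg ÷ 1 = 1.3500.
MgO fraction = (1.3500 × 40.304) / 469.295 = 54.410/469.295 = 0.1159.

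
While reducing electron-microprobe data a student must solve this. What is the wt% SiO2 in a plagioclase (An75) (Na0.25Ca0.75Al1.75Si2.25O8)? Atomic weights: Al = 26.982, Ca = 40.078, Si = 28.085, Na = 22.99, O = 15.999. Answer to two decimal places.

49.30 wt%

M(Na0.25Ca0.75Al1.75Si2.25O8) = 274.208 g/mol; M(SiO2) = 60.083 g/mol.
Moles SiO2 per formula unit = 2.25 Si ÷ 1 = 2.2500.
SiO2 fraction = (2.2500 × 60.083) / 274.208 = 135.187/274.208 = 0.4930.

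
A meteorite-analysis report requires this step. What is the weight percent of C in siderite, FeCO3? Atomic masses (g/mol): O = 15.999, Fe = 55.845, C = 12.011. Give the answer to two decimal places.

10.37 weight percent

Formula mass = 1*55.845 + 1*12.011 + 3*15.999 = 115.853 g/mol, of which 12.011 g is C.
So C makes up 12.011/115.853 = 0.1037 of the mass, i.e. 10.37%.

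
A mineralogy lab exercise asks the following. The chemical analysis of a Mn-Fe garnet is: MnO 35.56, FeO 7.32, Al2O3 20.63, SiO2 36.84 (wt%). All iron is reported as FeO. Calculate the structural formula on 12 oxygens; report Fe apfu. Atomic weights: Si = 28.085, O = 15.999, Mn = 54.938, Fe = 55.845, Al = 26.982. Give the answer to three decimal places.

MnO (M=70.937): mol = 0.50129; Mn = 0.50129, O = 0.50129.
FeO (M=71.844): mol = 0.10189; Fe = 0.10189, O = 0.10189.
Al2O3 (M=101.961): mol = 0.20233; Al = 0.40466, O = 0.60699.
SiO2 (M=60.083): mol = 0.61315; Si = 0.61315, O = 1.22630.
ΣO = 2.43647; factor = 12/ΣO = 4.92516.
Fe apfu = 0.10189 × 4.92516 = 0.502.

0.502 Fe apfu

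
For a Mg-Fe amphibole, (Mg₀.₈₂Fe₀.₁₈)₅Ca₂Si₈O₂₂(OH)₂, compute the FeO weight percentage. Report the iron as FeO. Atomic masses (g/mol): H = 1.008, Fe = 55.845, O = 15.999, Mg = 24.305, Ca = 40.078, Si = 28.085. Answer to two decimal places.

M((Mg₀.₈₂Fe₀.₁₈)₅Ca₂Si₈O₂₂(OH)₂) = 840.739 g/mol; M(FeO) = 71.844 g/mol.
Moles FeO per formula unit = 0.90 Fe ÷ 1 = 0.9000.
FeO fraction = (0.9000 × 71.844) / 840.739 = 64.660/840.739 = 0.0769.

7.69 wt%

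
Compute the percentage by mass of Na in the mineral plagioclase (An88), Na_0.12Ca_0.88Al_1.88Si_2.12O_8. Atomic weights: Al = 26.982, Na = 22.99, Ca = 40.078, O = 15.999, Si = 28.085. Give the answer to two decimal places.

M(Na_0.12Ca_0.88Al_1.88Si_2.12O_8) = 276.286 g/mol.
Na contributes 0.12 × 22.99 = 2.759 g per mole.
2.759/276.286 = 0.0100 → 1.00%.

1.00 mass %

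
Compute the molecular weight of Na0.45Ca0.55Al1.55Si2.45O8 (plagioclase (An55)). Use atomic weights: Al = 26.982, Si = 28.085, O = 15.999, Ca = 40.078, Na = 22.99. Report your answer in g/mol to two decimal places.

271.01 g/mol

M = 0.45×22.99 + 0.55×40.078 + 1.55×26.982 + 2.45×28.085 + 8×15.999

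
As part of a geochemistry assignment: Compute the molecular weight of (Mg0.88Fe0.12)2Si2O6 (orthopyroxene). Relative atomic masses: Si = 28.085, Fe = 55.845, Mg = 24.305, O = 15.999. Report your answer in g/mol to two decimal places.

208.34 g/mol

The formula mass is the sum 1.76·24.305 + 0.24·55.845 + 2·28.085 + 6·15.999.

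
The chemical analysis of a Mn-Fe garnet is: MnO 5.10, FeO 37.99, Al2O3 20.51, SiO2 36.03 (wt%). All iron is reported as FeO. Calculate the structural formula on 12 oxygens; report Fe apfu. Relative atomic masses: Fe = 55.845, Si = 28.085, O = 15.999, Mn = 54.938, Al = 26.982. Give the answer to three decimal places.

2.640 Fe apfu

MnO (M=70.937): mol = 0.07189; Mn = 0.07189, O = 0.07189.
FeO (M=71.844): mol = 0.52878; Fe = 0.52878, O = 0.52878.
Al2O3 (M=101.961): mol = 0.20116; Al = 0.40232, O = 0.60348.
SiO2 (M=60.083): mol = 0.59967; Si = 0.59967, O = 1.19934.
ΣO = 2.40349; factor = 12/ΣO = 4.99274.
Fe apfu = 0.52878 × 4.99274 = 2.640.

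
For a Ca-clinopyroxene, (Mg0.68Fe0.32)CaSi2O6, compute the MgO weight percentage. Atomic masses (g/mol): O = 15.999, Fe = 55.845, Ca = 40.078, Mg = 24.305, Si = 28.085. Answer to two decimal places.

Molar mass of (Mg0.68Fe0.32)CaSi2O6 = 0.68×24.305 + 0.32×55.845 + 1×40.078 + 2×28.085 + 6×15.999 = 226.640 g/mol.
Each formula unit contains 0.68 Mg, equivalent to 0.68/1 = 0.6800 mol MgO.
M(MgO) = 1×24.305 + 1×15.999 = 40.304 g/mol.
Mass of MgO per formula unit = 0.6800 × 40.304 = 27.407 g.
MgO wt% = 27.407 / 226.640 × 100 = 12.09%.

12.09 wt%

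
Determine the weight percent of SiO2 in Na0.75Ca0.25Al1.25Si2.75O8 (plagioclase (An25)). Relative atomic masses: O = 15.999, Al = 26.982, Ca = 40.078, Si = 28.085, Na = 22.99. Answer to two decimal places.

62.07 wt%

Formula mass = 266.215 g/mol.
2.75 Si → 2.7500 mol SiO2 per formula unit; M(SiO2) = 60.083, so SiO2 mass = 165.228 g.
165.228/266.215 × 100 = 62.07 wt%.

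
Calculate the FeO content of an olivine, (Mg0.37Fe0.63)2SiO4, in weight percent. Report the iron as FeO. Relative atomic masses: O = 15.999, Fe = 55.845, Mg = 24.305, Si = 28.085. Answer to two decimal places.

M((Mg0.37Fe0.63)2SiO4) = 180.431 g/mol; M(FeO) = 71.844 g/mol.
Moles FeO per formula unit = 1.26 Fe ÷ 1 = 1.2600.
FeO fraction = (1.2600 × 71.844) / 180.431 = 90.523/180.431 = 0.5017.

50.17 wt%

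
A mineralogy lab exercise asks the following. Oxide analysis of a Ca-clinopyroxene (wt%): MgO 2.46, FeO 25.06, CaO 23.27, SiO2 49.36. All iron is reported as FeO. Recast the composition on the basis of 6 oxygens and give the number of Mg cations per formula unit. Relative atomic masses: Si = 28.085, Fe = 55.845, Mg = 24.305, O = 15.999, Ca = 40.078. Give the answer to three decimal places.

MgO: 2.46/40.304 = 0.06104 mol → 0.06104 mol Mg, 0.06104 mol O.
FeO: 25.06/71.844 = 0.34881 mol → 0.34881 mol Fe, 0.34881 mol O.
CaO: 23.27/56.077 = 0.41497 mol → 0.41497 mol Ca, 0.41497 mol O.
SiO2: 49.36/60.083 = 0.82153 mol → 0.82153 mol Si, 1.64306 mol O.
Total oxygen = 2.46788 mol. Normalization factor = 6/2.46788 = 2.43124.
Mg per 6 O = 0.06104 × 2.43124 = 0.148.

0.148 Mg apfu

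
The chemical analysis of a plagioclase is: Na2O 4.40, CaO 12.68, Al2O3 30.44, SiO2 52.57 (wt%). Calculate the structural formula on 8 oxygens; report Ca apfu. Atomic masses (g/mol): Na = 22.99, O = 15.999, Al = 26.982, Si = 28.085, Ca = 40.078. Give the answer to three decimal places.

0.615 Ca apfu

Na2O: 4.40/61.979 = 0.07099 mol → 0.14198 mol Na, 0.07099 mol O.
CaO: 12.68/56.077 = 0.22612 mol → 0.22612 mol Ca, 0.22612 mol O.
Al2O3: 30.44/101.961 = 0.29855 mol → 0.59710 mol Al, 0.89565 mol O.
SiO2: 52.57/60.083 = 0.87496 mol → 0.87496 mol Si, 1.74992 mol O.
Total oxygen = 2.94268 mol. Normalization factor = 8/2.94268 = 2.71861.
Ca per 8 O = 0.22612 × 2.71861 = 0.615.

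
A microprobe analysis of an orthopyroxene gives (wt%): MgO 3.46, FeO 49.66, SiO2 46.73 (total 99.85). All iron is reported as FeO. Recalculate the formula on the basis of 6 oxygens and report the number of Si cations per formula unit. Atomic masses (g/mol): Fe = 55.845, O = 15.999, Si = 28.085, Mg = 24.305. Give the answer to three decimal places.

2.001 Si apfu

3.46 wt% MgO ÷ 40.304 g/mol = 0.08585 mol, giving 0.08585 Mg and 0.08585 O.
49.66 wt% FeO ÷ 71.844 g/mol = 0.69122 mol, giving 0.69122 Fe and 0.69122 O.
46.73 wt% SiO2 ÷ 60.083 g/mol = 0.77776 mol, giving 0.77776 Si and 1.55552 O.
Oxygen sums to 2.33259; scaling by 6/2.33259 = 2.57225 puts the formula on 6 O.
Si: 0.77776 × 2.57225 = 2.001 atoms per formula unit.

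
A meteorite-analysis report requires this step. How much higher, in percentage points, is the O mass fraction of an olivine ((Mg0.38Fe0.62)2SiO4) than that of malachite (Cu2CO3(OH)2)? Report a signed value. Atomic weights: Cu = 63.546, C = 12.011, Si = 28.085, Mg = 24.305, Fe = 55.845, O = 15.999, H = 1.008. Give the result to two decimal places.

-0.59 percentage points

First mineral: 63.996 g O in 179.801 g formula = 35.59 wt% O.
Second mineral: 79.995 g O in 221.114 g formula = 36.18 wt% O.
35.59% − 36.18% gives a difference of -0.59 percentage points.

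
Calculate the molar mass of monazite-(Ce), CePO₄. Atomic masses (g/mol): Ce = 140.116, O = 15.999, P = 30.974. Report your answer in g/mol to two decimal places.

The formula mass is the sum 1·140.116 + 1·30.974 + 4·15.999.

235.09 g/mol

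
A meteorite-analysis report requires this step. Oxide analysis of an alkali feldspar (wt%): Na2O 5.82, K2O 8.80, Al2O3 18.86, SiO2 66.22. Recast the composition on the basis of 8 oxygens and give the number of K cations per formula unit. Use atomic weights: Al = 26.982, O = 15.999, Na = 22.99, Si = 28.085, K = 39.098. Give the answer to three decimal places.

0.507 K apfu

Na2O: 5.82/61.979 = 0.09390 mol → 0.18780 mol Na, 0.09390 mol O.
K2O: 8.80/94.195 = 0.09342 mol → 0.18684 mol K, 0.09342 mol O.
Al2O3: 18.86/101.961 = 0.18497 mol → 0.36994 mol Al, 0.55491 mol O.
SiO2: 66.22/60.083 = 1.10214 mol → 1.10214 mol Si, 2.20428 mol O.
Total oxygen = 2.94651 mol. Normalization factor = 8/2.94651 = 2.71508.
K per 8 O = 0.18684 × 2.71508 = 0.507.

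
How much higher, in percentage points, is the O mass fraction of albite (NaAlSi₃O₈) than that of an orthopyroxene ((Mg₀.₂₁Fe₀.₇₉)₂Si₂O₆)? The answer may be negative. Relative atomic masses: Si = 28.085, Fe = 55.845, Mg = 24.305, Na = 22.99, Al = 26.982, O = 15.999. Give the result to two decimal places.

M(NaAlSi₃O₈) = 262.219 g/mol, so wt% O = 127.992/262.219 × 100 = 48.81%.
M((Mg₀.₂₁Fe₀.₇₉)₂Si₂O₆) = 250.607 g/mol, so wt% O = 95.994/250.607 × 100 = 38.30%.
48.81 − 38.30 = 10.51 pp.

10.51 percentage points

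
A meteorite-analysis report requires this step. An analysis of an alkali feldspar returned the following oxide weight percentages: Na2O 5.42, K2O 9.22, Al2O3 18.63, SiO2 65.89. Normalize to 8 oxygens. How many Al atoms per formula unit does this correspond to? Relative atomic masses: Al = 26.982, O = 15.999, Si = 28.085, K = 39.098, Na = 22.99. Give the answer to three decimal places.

0.999 Al apfu

Na2O (M=61.979): mol = 0.08745; Na = 0.17490, O = 0.08745.
K2O (M=94.195): mol = 0.09788; K = 0.19576, O = 0.09788.
Al2O3 (M=101.961): mol = 0.18272; Al = 0.36544, O = 0.54816.
SiO2 (M=60.083): mol = 1.09665; Si = 1.09665, O = 2.19330.
ΣO = 2.92679; factor = 8/ΣO = 2.73337.
Al apfu = 0.36544 × 2.73337 = 0.999.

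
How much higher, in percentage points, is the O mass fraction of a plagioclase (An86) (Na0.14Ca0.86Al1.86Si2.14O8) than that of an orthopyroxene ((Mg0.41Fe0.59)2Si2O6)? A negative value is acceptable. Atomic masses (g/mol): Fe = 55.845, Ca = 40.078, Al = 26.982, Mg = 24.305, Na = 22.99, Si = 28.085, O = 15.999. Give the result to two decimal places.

6.04 percentage points

M(Na0.14Ca0.86Al1.86Si2.14O8) = 275.966 g/mol, so wt% O = 127.992/275.966 × 100 = 46.38%.
M((Mg0.41Fe0.59)2Si2O6) = 237.991 g/mol, so wt% O = 95.994/237.991 × 100 = 40.34%.
46.38 − 40.34 = 6.04 pp.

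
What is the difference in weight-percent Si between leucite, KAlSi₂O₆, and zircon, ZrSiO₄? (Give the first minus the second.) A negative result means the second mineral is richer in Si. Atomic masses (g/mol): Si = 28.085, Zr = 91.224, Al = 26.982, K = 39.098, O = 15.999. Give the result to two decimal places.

Si in KAlSi₂O₆: molar mass 218.244 g/mol; 2×28.085 = 56.170 g → 25.74 wt%.
Si in ZrSiO₄: molar mass 183.305 g/mol; 1×28.085 = 28.085 g → 15.32 wt%.
Difference = 25.74 − 15.32 = 10.42 percentage points.

10.42 percentage points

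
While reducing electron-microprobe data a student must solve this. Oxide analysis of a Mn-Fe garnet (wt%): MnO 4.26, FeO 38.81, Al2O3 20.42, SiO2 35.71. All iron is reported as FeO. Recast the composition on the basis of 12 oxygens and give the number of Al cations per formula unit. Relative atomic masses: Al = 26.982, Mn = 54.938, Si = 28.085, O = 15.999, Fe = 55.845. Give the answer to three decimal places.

2.011 Al apfu

MnO: 4.26/70.937 = 0.06005 mol → 0.06005 mol Mn, 0.06005 mol O.
FeO: 38.81/71.844 = 0.54020 mol → 0.54020 mol Fe, 0.54020 mol O.
Al2O3: 20.42/101.961 = 0.20027 mol → 0.40054 mol Al, 0.60081 mol O.
SiO2: 35.71/60.083 = 0.59434 mol → 0.59434 mol Si, 1.18868 mol O.
Total oxygen = 2.38974 mol. Normalization factor = 12/2.38974 = 5.02147.
Al per 12 O = 0.40054 × 5.02147 = 2.011.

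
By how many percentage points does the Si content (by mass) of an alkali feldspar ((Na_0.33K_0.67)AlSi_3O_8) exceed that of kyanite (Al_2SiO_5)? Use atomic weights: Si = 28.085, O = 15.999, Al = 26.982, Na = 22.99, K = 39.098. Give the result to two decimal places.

Si in (Na_0.33K_0.67)AlSi_3O_8: molar mass 273.011 g/mol; 3×28.085 = 84.255 g → 30.86 wt%.
Si in Al_2SiO_5: molar mass 162.044 g/mol; 1×28.085 = 28.085 g → 17.33 wt%.
Difference = 30.86 − 17.33 = 13.53 percentage points.

13.53 percentage points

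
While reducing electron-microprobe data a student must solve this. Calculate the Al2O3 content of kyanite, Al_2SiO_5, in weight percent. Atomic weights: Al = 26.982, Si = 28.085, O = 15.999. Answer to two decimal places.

Molar mass of Al_2SiO_5 = 2×26.982 + 1×28.085 + 5×15.999 = 162.044 g/mol.
Each formula unit contains 2 Al, equivalent to 2/2 = 1.0000 mol Al2O3.
M(Al2O3) = 2×26.982 + 3×15.999 = 101.961 g/mol.
Mass of Al2O3 per formula unit = 1.0000 × 101.961 = 101.961 g.
Al2O3 wt% = 101.961 / 162.044 × 100 = 62.92%.

62.92 wt%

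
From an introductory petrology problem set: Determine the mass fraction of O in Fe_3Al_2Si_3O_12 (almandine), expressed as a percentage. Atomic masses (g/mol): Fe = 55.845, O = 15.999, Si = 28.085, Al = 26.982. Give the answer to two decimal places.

38.57 mass %

M(Fe_3Al_2Si_3O_12) = 497.742 g/mol.
O contributes 12 × 15.999 = 191.988 g per mole.
191.988/497.742 = 0.3857 → 38.57%.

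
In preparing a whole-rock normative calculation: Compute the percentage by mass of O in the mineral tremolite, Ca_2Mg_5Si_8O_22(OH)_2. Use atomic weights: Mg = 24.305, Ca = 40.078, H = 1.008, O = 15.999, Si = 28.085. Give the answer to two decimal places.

M(Ca_2Mg_5Si_8O_22(OH)_2) = 812.353 g/mol.
O contributes 24 × 15.999 = 383.976 g per mole.
383.976/812.353 = 0.4727 → 47.27%.

47.27 wt%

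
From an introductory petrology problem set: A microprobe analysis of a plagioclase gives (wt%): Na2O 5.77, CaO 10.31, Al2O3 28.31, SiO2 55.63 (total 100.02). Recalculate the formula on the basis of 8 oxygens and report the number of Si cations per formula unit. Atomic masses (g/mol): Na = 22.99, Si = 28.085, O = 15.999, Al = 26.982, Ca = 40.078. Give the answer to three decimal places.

2.501 Si apfu

Na2O (M=61.979): mol = 0.09310; Na = 0.18620, O = 0.09310.
CaO (M=56.077): mol = 0.18385; Ca = 0.18385, O = 0.18385.
Al2O3 (M=101.961): mol = 0.27766; Al = 0.55532, O = 0.83298.
SiO2 (M=60.083): mol = 0.92589; Si = 0.92589, O = 1.85178.
ΣO = 2.96171; factor = 8/ΣO = 2.70114.
Si apfu = 0.92589 × 2.70114 = 2.501.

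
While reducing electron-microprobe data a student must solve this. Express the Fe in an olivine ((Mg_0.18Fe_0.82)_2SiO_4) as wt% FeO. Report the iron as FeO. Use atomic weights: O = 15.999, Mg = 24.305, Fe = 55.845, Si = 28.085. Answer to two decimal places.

M((Mg_0.18Fe_0.82)_2SiO_4) = 192.417 g/mol; M(FeO) = 71.844 g/mol.
Moles FeO per formula unit = 1.64 Fe ÷ 1 = 1.6400.
FeO fraction = (1.6400 × 71.844) / 192.417 = 117.824/192.417 = 0.6123.

61.23 wt%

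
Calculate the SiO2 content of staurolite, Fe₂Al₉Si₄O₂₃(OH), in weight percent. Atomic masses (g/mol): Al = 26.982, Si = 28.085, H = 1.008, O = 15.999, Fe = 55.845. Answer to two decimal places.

Molar mass of Fe₂Al₉Si₄O₂₃(OH) = 2·55.845 + 9·26.982 + 4·28.085 + 24·15.999 + 1·1.008 = 851.852 g/mol.
Each formula unit contains 4 Si, equivalent to 4/1 = 4.0000 mol SiO2.
M(SiO2) = 1×28.085 + 2×15.999 = 60.083 g/mol.
Mass of SiO2 per formula unit = 4.0000 × 60.083 = 240.332 g.
SiO2 wt% = 240.332 / 851.852 × 100 = 28.21%.

28.21 wt%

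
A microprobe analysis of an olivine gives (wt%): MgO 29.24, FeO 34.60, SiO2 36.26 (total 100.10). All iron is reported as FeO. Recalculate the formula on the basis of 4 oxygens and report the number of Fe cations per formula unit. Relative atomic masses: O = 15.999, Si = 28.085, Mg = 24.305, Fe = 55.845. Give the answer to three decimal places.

29.24 wt% MgO ÷ 40.304 g/mol = 0.72549 mol, giving 0.72549 Mg and 0.72549 O.
34.60 wt% FeO ÷ 71.844 g/mol = 0.48160 mol, giving 0.48160 Fe and 0.48160 O.
36.26 wt% SiO2 ÷ 60.083 g/mol = 0.60350 mol, giving 0.60350 Si and 1.20700 O.
Oxygen sums to 2.41409; scaling by 4/2.41409 = 1.65694 puts the formula on 4 O.
Fe: 0.48160 × 1.65694 = 0.798 atoms per formula unit.

0.798 Fe apfu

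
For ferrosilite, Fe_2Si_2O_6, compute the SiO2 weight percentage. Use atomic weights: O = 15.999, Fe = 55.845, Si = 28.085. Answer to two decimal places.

Formula mass = 263.854 g/mol.
2 Si → 2.0000 mol SiO2 per formula unit; M(SiO2) = 60.083, so SiO2 mass = 120.166 g.
120.166/263.854 × 100 = 45.54 wt%.

45.54 wt%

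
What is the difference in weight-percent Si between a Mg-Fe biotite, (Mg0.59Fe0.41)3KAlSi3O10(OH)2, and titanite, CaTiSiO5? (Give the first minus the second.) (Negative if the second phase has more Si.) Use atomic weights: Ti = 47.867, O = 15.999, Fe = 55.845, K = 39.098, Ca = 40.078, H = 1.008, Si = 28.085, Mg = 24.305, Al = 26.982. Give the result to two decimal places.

M((Mg0.59Fe0.41)3KAlSi3O10(OH)2) = 456.048 g/mol, so wt% Si = 84.255/456.048 × 100 = 18.48%.
M(CaTiSiO5) = 196.025 g/mol, so wt% Si = 28.085/196.025 × 100 = 14.33%.
18.48 − 14.33 = 4.15 pp.

4.15 percentage points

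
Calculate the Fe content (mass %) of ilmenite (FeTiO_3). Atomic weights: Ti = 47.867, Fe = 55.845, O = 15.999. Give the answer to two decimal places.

36.81 mass %

M(FeTiO_3) = 151.709 g/mol.
Fe contributes 1 × 55.845 = 55.845 g per mole.
55.845/151.709 = 0.3681 → 36.81%.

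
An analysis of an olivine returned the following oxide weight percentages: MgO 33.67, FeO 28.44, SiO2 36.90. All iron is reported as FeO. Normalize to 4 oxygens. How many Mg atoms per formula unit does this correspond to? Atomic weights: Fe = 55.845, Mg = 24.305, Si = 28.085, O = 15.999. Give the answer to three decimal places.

MgO: 33.67/40.304 = 0.83540 mol → 0.83540 mol Mg, 0.83540 mol O.
FeO: 28.44/71.844 = 0.39586 mol → 0.39586 mol Fe, 0.39586 mol O.
SiO2: 36.90/60.083 = 0.61415 mol → 0.61415 mol Si, 1.22830 mol O.
Total oxygen = 2.45956 mol. Normalization factor = 4/2.45956 = 1.62631.
Mg per 4 O = 0.83540 × 1.62631 = 1.359.

1.359 Mg apfu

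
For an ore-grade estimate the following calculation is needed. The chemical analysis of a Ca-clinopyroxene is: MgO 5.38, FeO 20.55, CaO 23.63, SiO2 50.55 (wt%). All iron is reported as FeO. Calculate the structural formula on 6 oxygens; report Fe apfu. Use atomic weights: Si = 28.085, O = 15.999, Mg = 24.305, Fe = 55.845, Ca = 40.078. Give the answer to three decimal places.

0.680 Fe apfu

MgO (M=40.304): mol = 0.13349; Mg = 0.13349, O = 0.13349.
FeO (M=71.844): mol = 0.28604; Fe = 0.28604, O = 0.28604.
CaO (M=56.077): mol = 0.42138; Ca = 0.42138, O = 0.42138.
SiO2 (M=60.083): mol = 0.84134; Si = 0.84134, O = 1.68268.
ΣO = 2.52359; factor = 6/ΣO = 2.37757.
Fe apfu = 0.28604 × 2.37757 = 0.680.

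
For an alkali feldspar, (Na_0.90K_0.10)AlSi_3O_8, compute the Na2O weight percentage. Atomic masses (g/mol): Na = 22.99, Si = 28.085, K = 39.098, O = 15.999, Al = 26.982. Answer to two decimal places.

10.57 wt%

M((Na_0.90K_0.10)AlSi_3O_8) = 263.830 g/mol; M(Na2O) = 61.979 g/mol.
Moles Na2O per formula unit = 0.90 Na ÷ 2 = 0.4500.
Na2O fraction = (0.4500 × 61.979) / 263.830 = 27.891/263.830 = 0.1057.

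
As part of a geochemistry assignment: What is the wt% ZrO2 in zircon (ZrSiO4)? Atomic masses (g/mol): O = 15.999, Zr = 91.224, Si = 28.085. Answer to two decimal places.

M(ZrSiO4) = 183.305 g/mol; M(ZrO2) = 123.222 g/mol.
Moles ZrO2 per formula unit = 1 Zr ÷ 1 = 1.0000.
ZrO2 fraction = (1.0000 × 123.222) / 183.305 = 123.222/183.305 = 0.6722.

67.22 wt%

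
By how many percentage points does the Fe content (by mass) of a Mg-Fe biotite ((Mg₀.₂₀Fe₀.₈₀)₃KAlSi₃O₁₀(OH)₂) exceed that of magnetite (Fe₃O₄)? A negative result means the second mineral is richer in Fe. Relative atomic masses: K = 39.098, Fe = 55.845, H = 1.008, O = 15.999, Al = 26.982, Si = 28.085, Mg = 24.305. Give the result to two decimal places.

Fe in (Mg₀.₂₀Fe₀.₈₀)₃KAlSi₃O₁₀(OH)₂: molar mass 492.950 g/mol; 2.40×55.845 = 134.028 g → 27.19 wt%.
Fe in Fe₃O₄: molar mass 231.531 g/mol; 3×55.845 = 167.535 g → 72.36 wt%.
Difference = 27.19 − 72.36 = -45.17 percentage points.

-45.17 percentage points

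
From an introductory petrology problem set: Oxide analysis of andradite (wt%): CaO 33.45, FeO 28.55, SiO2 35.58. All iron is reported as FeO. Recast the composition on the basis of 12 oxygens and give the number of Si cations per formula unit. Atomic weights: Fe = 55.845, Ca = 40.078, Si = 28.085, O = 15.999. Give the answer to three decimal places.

33.45 wt% CaO ÷ 56.077 g/mol = 0.59650 mol, giving 0.59650 Ca and 0.59650 O.
28.55 wt% FeO ÷ 71.844 g/mol = 0.39739 mol, giving 0.39739 Fe and 0.39739 O.
35.58 wt% SiO2 ÷ 60.083 g/mol = 0.59218 mol, giving 0.59218 Si and 1.18436 O.
Oxygen sums to 2.17825; scaling by 12/2.17825 = 5.50901 puts the formula on 12 O.
Si: 0.59218 × 5.50901 = 3.262 atoms per formula unit.

3.262 Si apfu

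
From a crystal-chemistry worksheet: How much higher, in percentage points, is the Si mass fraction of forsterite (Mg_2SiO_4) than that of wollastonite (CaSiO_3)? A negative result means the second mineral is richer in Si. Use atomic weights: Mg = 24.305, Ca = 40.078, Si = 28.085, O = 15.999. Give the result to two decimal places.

First mineral: 28.085 g Si in 140.691 g formula = 19.96 wt% Si.
Second mineral: 28.085 g Si in 116.160 g formula = 24.18 wt% Si.
19.96% − 24.18% gives a difference of -4.22 percentage points.

-4.22 percentage points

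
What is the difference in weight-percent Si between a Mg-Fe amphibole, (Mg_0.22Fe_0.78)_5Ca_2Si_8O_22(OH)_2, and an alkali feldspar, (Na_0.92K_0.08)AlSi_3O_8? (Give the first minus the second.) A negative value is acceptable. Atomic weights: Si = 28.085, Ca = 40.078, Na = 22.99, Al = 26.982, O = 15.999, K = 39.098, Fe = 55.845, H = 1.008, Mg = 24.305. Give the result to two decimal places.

-7.95 percentage points

M((Mg_0.22Fe_0.78)_5Ca_2Si_8O_22(OH)_2) = 935.359 g/mol, so wt% Si = 224.680/935.359 × 100 = 24.02%.
M((Na_0.92K_0.08)AlSi_3O_8) = 263.508 g/mol, so wt% Si = 84.255/263.508 × 100 = 31.97%.
24.02 − 31.97 = -7.95 pp.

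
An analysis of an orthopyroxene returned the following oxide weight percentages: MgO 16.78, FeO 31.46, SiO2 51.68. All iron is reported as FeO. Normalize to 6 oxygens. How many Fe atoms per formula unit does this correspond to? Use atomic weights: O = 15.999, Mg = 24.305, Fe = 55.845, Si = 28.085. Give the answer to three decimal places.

1.021 Fe apfu

MgO: 16.78/40.304 = 0.41634 mol → 0.41634 mol Mg, 0.41634 mol O.
FeO: 31.46/71.844 = 0.43789 mol → 0.43789 mol Fe, 0.43789 mol O.
SiO2: 51.68/60.083 = 0.86014 mol → 0.86014 mol Si, 1.72028 mol O.
Total oxygen = 2.57451 mol. Normalization factor = 6/2.57451 = 2.33054.
Fe per 6 O = 0.43789 × 2.33054 = 1.021.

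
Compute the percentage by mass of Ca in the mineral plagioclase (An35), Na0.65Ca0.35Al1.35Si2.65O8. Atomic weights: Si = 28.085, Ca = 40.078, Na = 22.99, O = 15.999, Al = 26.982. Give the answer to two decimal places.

M(Na0.65Ca0.35Al1.35Si2.65O8) = 267.814 g/mol.
Ca contributes 0.35 × 40.078 = 14.027 g per mole.
14.027/267.814 = 0.0524 → 5.24%.

5.24 wt%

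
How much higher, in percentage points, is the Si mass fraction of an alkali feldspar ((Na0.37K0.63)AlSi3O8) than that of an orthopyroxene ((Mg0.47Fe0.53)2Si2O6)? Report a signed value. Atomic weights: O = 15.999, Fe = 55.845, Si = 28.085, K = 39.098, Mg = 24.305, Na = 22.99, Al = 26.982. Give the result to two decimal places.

6.95 percentage points

First mineral: 84.255 g Si in 272.367 g formula = 30.93 wt% Si.
Second mineral: 56.170 g Si in 234.206 g formula = 23.98 wt% Si.
30.93% − 23.98% gives a difference of 6.95 percentage points.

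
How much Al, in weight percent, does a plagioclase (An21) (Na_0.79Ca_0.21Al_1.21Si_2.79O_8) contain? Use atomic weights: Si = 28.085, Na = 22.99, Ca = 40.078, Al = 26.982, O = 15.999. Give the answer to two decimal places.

M(Na_0.79Ca_0.21Al_1.21Si_2.79O_8) = 265.576 g/mol.
Al contributes 1.21 × 26.982 = 32.648 g per mole.
32.648/265.576 = 0.1229 → 12.29%.

12.29 weight percent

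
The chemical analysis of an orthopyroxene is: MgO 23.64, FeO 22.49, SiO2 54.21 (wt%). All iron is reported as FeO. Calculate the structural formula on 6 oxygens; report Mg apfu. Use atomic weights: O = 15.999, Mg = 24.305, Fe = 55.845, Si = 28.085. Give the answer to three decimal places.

MgO (M=40.304): mol = 0.58654; Mg = 0.58654, O = 0.58654.
FeO (M=71.844): mol = 0.31304; Fe = 0.31304, O = 0.31304.
SiO2 (M=60.083): mol = 0.90225; Si = 0.90225, O = 1.80450.
ΣO = 2.70408; factor = 6/ΣO = 2.21887.
Mg apfu = 0.58654 × 2.21887 = 1.301.

1.301 Mg apfu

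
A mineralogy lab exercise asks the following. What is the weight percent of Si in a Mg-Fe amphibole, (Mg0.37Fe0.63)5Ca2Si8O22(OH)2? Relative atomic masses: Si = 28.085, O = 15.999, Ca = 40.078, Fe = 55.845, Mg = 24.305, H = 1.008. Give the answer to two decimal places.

24.64 mass %

M((Mg0.37Fe0.63)5Ca2Si8O22(OH)2) = 911.704 g/mol.
Si contributes 8 × 28.085 = 224.680 g per mole.
224.680/911.704 = 0.2464 → 24.64%.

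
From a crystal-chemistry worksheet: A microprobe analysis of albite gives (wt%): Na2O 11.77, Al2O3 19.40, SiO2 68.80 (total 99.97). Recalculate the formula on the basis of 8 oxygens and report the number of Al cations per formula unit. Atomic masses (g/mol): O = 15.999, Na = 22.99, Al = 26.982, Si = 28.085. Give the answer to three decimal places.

Na2O: 11.77/61.979 = 0.18990 mol → 0.37980 mol Na, 0.18990 mol O.
Al2O3: 19.40/101.961 = 0.19027 mol → 0.38054 mol Al, 0.57081 mol O.
SiO2: 68.80/60.083 = 1.14508 mol → 1.14508 mol Si, 2.29016 mol O.
Total oxygen = 3.05087 mol. Normalization factor = 8/3.05087 = 2.62220.
Al per 8 O = 0.38054 × 2.62220 = 0.998.

0.998 Al apfu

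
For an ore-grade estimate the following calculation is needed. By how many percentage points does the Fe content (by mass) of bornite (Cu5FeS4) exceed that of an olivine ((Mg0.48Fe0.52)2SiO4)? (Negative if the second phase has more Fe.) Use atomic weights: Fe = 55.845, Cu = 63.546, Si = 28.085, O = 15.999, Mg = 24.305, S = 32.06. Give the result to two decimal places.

-22.35 percentage points

M(Cu5FeS4) = 501.815 g/mol, so wt% Fe = 55.845/501.815 × 100 = 11.13%.
M((Mg0.48Fe0.52)2SiO4) = 173.493 g/mol, so wt% Fe = 58.079/173.493 × 100 = 33.48%.
11.13 − 33.48 = -22.35 pp.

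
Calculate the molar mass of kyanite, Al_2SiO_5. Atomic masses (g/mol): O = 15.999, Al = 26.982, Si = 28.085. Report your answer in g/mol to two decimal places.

162.04 g/mol

The formula mass is the sum 2*26.982 + 1*28.085 + 5*15.999.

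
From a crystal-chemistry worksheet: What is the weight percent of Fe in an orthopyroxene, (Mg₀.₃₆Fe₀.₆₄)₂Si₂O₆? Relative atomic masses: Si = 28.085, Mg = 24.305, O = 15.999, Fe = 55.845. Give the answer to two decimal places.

29.64 weight percent

Formula mass = 0.72·24.305 + 1.28·55.845 + 2·28.085 + 6·15.999 = 241.145 g/mol, of which 71.482 g is Fe.
So Fe makes up 71.482/241.145 = 0.2964 of the mass, i.e. 29.64%.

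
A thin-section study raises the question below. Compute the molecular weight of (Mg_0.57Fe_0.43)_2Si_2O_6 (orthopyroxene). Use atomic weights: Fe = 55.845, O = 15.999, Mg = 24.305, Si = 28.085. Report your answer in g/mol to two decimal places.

The formula mass is the sum 1.14(24.305) + 0.86(55.845) + 2(28.085) + 6(15.999).

227.90 g/mol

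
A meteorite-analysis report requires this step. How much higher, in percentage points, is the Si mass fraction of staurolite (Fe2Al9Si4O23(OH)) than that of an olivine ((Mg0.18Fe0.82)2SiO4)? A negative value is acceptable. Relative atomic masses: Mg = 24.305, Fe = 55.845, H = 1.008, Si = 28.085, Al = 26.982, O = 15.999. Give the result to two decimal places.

-1.41 percentage points

Si in Fe2Al9Si4O23(OH): molar mass 851.852 g/mol; 4×28.085 = 112.340 g → 13.19 wt%.
Si in (Mg0.18Fe0.82)2SiO4: molar mass 192.417 g/mol; 1×28.085 = 28.085 g → 14.60 wt%.
Difference = 13.19 − 14.60 = -1.41 percentage points.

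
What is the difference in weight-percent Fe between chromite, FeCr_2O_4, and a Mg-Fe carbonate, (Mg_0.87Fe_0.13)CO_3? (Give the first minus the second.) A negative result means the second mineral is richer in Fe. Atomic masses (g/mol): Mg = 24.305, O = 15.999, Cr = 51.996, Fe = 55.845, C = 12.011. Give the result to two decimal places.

Fe in FeCr_2O_4: molar mass 223.833 g/mol; 1×55.845 = 55.845 g → 24.95 wt%.
Fe in (Mg_0.87Fe_0.13)CO_3: molar mass 88.413 g/mol; 0.13×55.845 = 7.260 g → 8.21 wt%.
Difference = 24.95 − 8.21 = 16.74 percentage points.

16.74 percentage points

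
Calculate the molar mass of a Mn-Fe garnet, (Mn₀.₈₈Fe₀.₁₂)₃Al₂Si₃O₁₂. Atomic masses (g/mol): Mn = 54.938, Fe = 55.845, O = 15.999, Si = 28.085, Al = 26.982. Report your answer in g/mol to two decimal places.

495.35 g/mol

M = 2.64×54.938 + 0.36×55.845 + 2×26.982 + 3×28.085 + 12×15.999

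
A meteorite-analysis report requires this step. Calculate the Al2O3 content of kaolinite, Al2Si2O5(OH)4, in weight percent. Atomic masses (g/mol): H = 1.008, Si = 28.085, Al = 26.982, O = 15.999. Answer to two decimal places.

M(Al2Si2O5(OH)4) = 258.157 g/mol; M(Al2O3) = 101.961 g/mol.
Moles Al2O3 per formula unit = 2 Al ÷ 2 = 1.0000.
Al2O3 fraction = (1.0000 × 101.961) / 258.157 = 101.961/258.157 = 0.3950.

39.50 wt%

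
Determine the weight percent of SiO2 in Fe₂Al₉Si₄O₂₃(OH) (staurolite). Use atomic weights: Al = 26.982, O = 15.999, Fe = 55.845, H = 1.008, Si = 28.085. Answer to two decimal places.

Formula mass = 851.852 g/mol.
4 Si → 4.0000 mol SiO2 per formula unit; M(SiO2) = 60.083, so SiO2 mass = 240.332 g.
240.332/851.852 × 100 = 28.21 wt%.

28.21 wt%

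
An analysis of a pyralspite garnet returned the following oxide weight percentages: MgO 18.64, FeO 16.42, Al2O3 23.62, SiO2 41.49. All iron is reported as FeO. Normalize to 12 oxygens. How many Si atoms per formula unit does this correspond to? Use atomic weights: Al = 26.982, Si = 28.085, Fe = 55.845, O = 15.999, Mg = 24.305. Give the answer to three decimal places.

2.995 Si apfu

MgO: 18.64/40.304 = 0.46249 mol → 0.46249 mol Mg, 0.46249 mol O.
FeO: 16.42/71.844 = 0.22855 mol → 0.22855 mol Fe, 0.22855 mol O.
Al2O3: 23.62/101.961 = 0.23166 mol → 0.46332 mol Al, 0.69498 mol O.
SiO2: 41.49/60.083 = 0.69054 mol → 0.69054 mol Si, 1.38108 mol O.
Total oxygen = 2.76710 mol. Normalization factor = 12/2.76710 = 4.33667.
Si per 12 O = 0.69054 × 4.33667 = 2.995.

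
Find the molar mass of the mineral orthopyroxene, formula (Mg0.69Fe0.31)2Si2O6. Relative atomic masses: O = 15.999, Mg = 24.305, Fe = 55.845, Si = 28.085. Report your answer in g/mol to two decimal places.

Mg: 1.38 × 24.305 = 33.5409
Fe: 0.62 × 55.845 = 34.6239
Si: 2 × 28.085 = 56.1700
O: 6 × 15.999 = 95.9940
Summing the contributions gives the formula mass.

220.33 g/mol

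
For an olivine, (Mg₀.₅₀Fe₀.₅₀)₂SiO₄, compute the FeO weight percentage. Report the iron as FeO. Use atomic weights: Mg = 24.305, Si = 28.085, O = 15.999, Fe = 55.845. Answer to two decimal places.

Molar mass of (Mg₀.₅₀Fe₀.₅₀)₂SiO₄ = 1×24.305 + 1×55.845 + 1×28.085 + 4×15.999 = 172.231 g/mol.
Each formula unit contains 1 Fe, equivalent to 1/1 = 1.0000 mol FeO.
M(FeO) = 1×55.845 + 1×15.999 = 71.844 g/mol.
Mass of FeO per formula unit = 1.0000 × 71.844 = 71.844 g.
FeO wt% = 71.844 / 172.231 × 100 = 41.71%.

41.71 wt%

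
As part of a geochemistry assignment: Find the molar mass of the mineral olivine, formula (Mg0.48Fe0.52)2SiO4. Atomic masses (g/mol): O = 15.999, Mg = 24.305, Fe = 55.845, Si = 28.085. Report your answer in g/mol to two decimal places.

173.49 g/mol

M = 0.96*24.305 + 1.04*55.845 + 1*28.085 + 4*15.999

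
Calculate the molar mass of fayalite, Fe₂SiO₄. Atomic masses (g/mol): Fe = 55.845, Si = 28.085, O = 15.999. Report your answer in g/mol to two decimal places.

Fe: 2 × 55.845 = 111.6900
Si: 1 × 28.085 = 28.0850
O: 4 × 15.999 = 63.9960
Summing the contributions gives the formula mass.

203.77 g/mol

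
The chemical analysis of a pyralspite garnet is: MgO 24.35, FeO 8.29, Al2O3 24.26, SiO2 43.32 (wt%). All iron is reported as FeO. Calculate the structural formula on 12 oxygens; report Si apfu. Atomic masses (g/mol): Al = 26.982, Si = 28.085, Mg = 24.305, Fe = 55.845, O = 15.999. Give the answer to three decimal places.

3.009 Si apfu

MgO (M=40.304): mol = 0.60416; Mg = 0.60416, O = 0.60416.
FeO (M=71.844): mol = 0.11539; Fe = 0.11539, O = 0.11539.
Al2O3 (M=101.961): mol = 0.23793; Al = 0.47586, O = 0.71379.
SiO2 (M=60.083): mol = 0.72100; Si = 0.72100, O = 1.44200.
ΣO = 2.87534; factor = 12/ΣO = 4.17342.
Si apfu = 0.72100 × 4.17342 = 3.009.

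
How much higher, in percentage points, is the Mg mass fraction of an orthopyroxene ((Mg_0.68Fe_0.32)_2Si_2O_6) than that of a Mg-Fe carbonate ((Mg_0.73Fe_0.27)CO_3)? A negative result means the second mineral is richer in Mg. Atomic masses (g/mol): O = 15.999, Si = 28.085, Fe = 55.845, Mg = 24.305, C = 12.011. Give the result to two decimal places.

Mg in (Mg_0.68Fe_0.32)_2Si_2O_6: molar mass 220.960 g/mol; 1.36×24.305 = 33.055 g → 14.96 wt%.
Mg in (Mg_0.73Fe_0.27)CO_3: molar mass 92.829 g/mol; 0.73×24.305 = 17.743 g → 19.11 wt%.
Difference = 14.96 − 19.11 = -4.15 percentage points.

-4.15 percentage points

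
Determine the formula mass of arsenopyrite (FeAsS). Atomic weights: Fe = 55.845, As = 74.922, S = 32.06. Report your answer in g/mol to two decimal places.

M = 1·55.845 + 1·74.922 + 1·32.06

162.83 g/mol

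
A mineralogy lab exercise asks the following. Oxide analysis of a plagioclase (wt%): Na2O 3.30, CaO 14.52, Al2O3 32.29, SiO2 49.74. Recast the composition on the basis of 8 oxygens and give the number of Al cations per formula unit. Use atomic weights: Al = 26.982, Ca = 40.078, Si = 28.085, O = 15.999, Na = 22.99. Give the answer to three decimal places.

1.737 Al apfu

Na2O: 3.30/61.979 = 0.05324 mol → 0.10648 mol Na, 0.05324 mol O.
CaO: 14.52/56.077 = 0.25893 mol → 0.25893 mol Ca, 0.25893 mol O.
Al2O3: 32.29/101.961 = 0.31669 mol → 0.63338 mol Al, 0.95007 mol O.
SiO2: 49.74/60.083 = 0.82785 mol → 0.82785 mol Si, 1.65570 mol O.
Total oxygen = 2.91794 mol. Normalization factor = 8/2.91794 = 2.74166.
Al per 8 O = 0.63338 × 2.74166 = 1.737.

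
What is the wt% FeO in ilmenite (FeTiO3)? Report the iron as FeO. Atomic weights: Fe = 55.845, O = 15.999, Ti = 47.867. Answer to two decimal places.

47.36 wt%

Formula mass = 151.709 g/mol.
1 Fe → 1.0000 mol FeO per formula unit; M(FeO) = 71.844, so FeO mass = 71.844 g.
71.844/151.709 × 100 = 47.36 wt%.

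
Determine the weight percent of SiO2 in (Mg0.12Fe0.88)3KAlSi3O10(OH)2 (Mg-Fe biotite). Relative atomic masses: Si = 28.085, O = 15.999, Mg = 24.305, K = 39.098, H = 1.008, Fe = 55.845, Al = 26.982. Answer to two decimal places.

Molar mass of (Mg0.12Fe0.88)3KAlSi3O10(OH)2 = 0.36·24.305 + 2.64·55.845 + 1·39.098 + 1·26.982 + 3·28.085 + 12·15.999 + 2·1.008 = 500.520 g/mol.
Each formula unit contains 3 Si, equivalent to 3/1 = 3.0000 mol SiO2.
M(SiO2) = 1×28.085 + 2×15.999 = 60.083 g/mol.
Mass of SiO2 per formula unit = 3.0000 × 60.083 = 180.249 g.
SiO2 wt% = 180.249 / 500.520 × 100 = 36.01%.

36.01 wt%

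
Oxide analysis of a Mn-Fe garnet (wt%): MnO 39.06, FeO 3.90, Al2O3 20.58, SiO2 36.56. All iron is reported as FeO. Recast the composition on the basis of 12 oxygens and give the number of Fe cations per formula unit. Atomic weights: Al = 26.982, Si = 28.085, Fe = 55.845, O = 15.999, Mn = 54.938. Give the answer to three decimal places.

MnO (M=70.937): mol = 0.55063; Mn = 0.55063, O = 0.55063.
FeO (M=71.844): mol = 0.05428; Fe = 0.05428, O = 0.05428.
Al2O3 (M=101.961): mol = 0.20184; Al = 0.40368, O = 0.60552.
SiO2 (M=60.083): mol = 0.60849; Si = 0.60849, O = 1.21698.
ΣO = 2.42741; factor = 12/ΣO = 4.94354.
Fe apfu = 0.05428 × 4.94354 = 0.268.

0.268 Fe apfu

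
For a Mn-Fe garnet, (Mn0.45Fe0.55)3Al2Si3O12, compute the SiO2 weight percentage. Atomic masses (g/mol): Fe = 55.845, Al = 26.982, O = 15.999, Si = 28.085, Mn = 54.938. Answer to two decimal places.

36.30 wt%

Molar mass of (Mn0.45Fe0.55)3Al2Si3O12 = 1.35·54.938 + 1.65·55.845 + 2·26.982 + 3·28.085 + 12·15.999 = 496.518 g/mol.
Each formula unit contains 3 Si, equivalent to 3/1 = 3.0000 mol SiO2.
M(SiO2) = 1×28.085 + 2×15.999 = 60.083 g/mol.
Mass of SiO2 per formula unit = 3.0000 × 60.083 = 180.249 g.
SiO2 wt% = 180.249 / 496.518 × 100 = 36.30%.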